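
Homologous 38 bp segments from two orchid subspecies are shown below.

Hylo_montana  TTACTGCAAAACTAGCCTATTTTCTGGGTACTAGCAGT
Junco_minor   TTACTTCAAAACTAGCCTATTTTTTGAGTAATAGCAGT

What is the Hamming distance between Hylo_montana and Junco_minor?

Differing sites — 6:G/T; 24:C/T; 27:G/A; 31:C/A.
That gives 4 mismatches out of 38 aligned sites, so the Hamming distance is 4.

4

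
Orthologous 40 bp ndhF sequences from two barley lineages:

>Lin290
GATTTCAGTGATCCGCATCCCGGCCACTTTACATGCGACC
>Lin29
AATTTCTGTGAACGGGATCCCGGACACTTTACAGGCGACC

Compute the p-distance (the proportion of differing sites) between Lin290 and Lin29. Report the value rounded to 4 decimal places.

0.1750

Mismatches occur at site 1 (G↔A), site 7 (A↔T), site 12 (T↔A), site 14 (C↔G), site 16 (C↔G), site 24 (C↔A), site 34 (T↔G).
There are 7 differences over 40 sites, so p = 7/40 = 0.1750.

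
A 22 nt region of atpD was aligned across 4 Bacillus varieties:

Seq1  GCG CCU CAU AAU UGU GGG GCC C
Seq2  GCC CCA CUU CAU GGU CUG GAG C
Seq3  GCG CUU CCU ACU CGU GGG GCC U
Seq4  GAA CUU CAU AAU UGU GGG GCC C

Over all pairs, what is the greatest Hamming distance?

Pairwise Hamming distances:
  Seq1 vs Seq2: 9
  Seq1 vs Seq3: 5
  Seq1 vs Seq4: 3
  Seq2 vs Seq3: 12
  Seq2 vs Seq4: 11
  Seq3 vs Seq4: 6
The largest is 12, between Seq2 and Seq3.

12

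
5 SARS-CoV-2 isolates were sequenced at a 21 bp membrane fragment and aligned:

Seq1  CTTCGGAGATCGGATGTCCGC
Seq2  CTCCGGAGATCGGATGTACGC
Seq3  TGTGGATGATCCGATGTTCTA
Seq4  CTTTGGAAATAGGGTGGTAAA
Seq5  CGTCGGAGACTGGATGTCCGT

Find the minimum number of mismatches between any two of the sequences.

Pairwise Hamming distances:
  Seq1 vs Seq2: 2
  Seq1 vs Seq3: 9
  Seq1 vs Seq4: 9
  Seq1 vs Seq5: 4
  Seq2 vs Seq3: 10
  Seq2 vs Seq4: 10
  Seq2 vs Seq5: 6
  Seq3 vs Seq4: 12
  Seq3 vs Seq5: 10
  Seq4 vs Seq5: 11
The smallest is 2, between Seq1 and Seq2.

2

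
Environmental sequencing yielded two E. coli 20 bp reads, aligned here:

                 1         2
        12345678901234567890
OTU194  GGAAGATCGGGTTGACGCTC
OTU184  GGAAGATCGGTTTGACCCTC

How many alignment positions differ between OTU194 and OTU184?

Differing sites — 11:G/T; 17:G/C.
That gives 2 mismatches out of 20 aligned sites, so the Hamming distance is 2.

2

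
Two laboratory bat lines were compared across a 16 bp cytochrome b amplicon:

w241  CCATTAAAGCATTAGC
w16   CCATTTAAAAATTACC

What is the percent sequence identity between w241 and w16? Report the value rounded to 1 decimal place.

75.0%

The sequences differ at positions 6 (A/T), 9 (G/A), 10 (C/A), 15 (G/C).
12 of the 16 sites match, so the percent identity is 12/16 × 100 = 75.0%.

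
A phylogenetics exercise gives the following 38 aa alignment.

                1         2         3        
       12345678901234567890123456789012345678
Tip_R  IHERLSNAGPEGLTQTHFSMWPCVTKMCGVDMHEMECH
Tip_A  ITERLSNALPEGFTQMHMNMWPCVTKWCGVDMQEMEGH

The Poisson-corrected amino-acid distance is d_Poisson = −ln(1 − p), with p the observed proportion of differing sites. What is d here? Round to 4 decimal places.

The sequences differ at positions 2 (H/T), 9 (G/L), 13 (L/F), 16 (T/M), 18 (F/M), 19 (S/N), 27 (M/W), 33 (H/Q), 37 (C/G).
p = 9/38 = 0.236842.
d = −ln(1 − 0.236842) = −ln(0.763158) = 0.2703.

0.2703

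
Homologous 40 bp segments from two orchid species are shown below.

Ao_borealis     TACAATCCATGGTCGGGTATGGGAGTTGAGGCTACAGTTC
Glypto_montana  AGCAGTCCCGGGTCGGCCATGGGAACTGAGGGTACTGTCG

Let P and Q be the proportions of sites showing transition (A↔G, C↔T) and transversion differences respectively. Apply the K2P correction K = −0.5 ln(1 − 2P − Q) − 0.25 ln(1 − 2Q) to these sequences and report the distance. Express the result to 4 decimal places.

Mismatches occur at site 1 (T/A, transversion), site 2 (A/G, transition), site 5 (A/G, transition), site 9 (A/C, transversion), site 10 (T/G, transversion), site 17 (G/C, transversion), site 18 (T/C, transition), site 25 (G/A, transition), site 26 (T/C, transition), site 32 (C/G, transversion), site 36 (A/T, transversion), site 39 (T/C, transition), site 40 (C/G, transversion).
Of the 13 differences, 6 transitions and 7 transversions over 40 sites: P = 6/40 = 0.150000, Q = 7/40 = 0.175000.
d = −0.5·ln(0.525000) − 0.25·ln(0.650000) = −0.5·(-0.644357) − 0.25·(-0.430783) = 0.4299.

0.4299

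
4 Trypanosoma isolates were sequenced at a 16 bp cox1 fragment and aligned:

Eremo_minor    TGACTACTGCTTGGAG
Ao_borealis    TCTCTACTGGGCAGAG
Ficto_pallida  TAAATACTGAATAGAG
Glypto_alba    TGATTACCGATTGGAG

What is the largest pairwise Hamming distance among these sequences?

Pairwise Hamming distances:
  Eremo_minor vs Ao_borealis: 6
  Eremo_minor vs Ficto_pallida: 5
  Eremo_minor vs Glypto_alba: 3
  Ao_borealis vs Ficto_pallida: 6
  Ao_borealis vs Glypto_alba: 8
  Ficto_pallida vs Glypto_alba: 5
The largest is 8, between Ao_borealis and Glypto_alba.

8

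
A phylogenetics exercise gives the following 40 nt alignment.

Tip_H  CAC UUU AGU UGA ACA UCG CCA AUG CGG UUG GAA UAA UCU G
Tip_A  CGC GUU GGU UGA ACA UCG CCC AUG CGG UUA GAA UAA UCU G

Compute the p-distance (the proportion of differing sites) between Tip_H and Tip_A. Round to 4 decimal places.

Mismatches occur at site 2 (A/G), site 4 (U/G), site 7 (A/G), site 21 (A/C), site 30 (G/A).
There are 5 differences over 40 sites, so p = 5/40 = 0.1250.

0.1250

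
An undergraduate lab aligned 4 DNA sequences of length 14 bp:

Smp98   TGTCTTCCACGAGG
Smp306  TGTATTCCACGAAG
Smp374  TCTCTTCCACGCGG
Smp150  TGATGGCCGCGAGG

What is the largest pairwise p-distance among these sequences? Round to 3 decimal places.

Pairwise Hamming distances:
  Smp98 vs Smp306: 2
  Smp98 vs Smp374: 2
  Smp98 vs Smp150: 5
  Smp306 vs Smp374: 4
  Smp306 vs Smp150: 6
  Smp374 vs Smp150: 7
The largest is 7 mismatches, between Smp374 and Smp150; p = 7/14 = 0.500.

0.500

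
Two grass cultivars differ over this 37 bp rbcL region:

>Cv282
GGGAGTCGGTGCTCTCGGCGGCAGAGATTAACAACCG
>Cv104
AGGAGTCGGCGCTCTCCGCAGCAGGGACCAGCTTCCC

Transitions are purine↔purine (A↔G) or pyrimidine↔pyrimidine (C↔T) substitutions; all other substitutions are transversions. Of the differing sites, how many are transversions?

Mismatches occur at site 1 (G→A, transition), site 10 (T→C, transition), site 17 (G→C, transversion), site 20 (G→A, transition), site 25 (A→G, transition), site 28 (T→C, transition), site 29 (T→C, transition), site 31 (A→G, transition), site 33 (A→T, transversion), site 34 (A→T, transversion), site 37 (G→C, transversion).
Of the 11 differences, 7 transitions and 4 transversions, so the answer is 4.

4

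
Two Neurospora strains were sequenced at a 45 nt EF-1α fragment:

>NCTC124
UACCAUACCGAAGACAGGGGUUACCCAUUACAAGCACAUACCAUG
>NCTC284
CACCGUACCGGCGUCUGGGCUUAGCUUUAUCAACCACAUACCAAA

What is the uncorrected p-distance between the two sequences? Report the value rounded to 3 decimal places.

0.333

Mismatches occur at site 1 (U/C), site 5 (A/G), site 11 (A/G), site 12 (A/C), site 14 (A/U), site 16 (A/U), site 20 (G/C), site 24 (C/G), site 26 (C/U), site 27 (A/U), site 29 (U/A), site 30 (A/U), site 34 (G/C), site 44 (U/A), site 45 (G/A).
There are 15 differences over 45 sites, so p = 15/45 = 0.333.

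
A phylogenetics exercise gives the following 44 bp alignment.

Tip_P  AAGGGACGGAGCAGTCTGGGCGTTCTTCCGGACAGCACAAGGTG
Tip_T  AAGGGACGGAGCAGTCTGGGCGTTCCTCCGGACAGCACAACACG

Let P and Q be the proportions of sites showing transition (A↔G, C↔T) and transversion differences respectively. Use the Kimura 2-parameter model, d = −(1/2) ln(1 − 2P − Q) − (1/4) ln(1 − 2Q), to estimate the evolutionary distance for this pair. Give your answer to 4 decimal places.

Mismatches occur at site 26 (T↔C, transition), site 41 (G↔C, transversion), site 42 (G↔A, transition), site 43 (T↔C, transition).
Of the 4 differences, 3 transitions and 1 transversion over 44 sites: P = 3/44 = 0.068182, Q = 1/44 = 0.022727.
d = −0.5·ln(0.840909) − 0.25·ln(0.954546) = −0.5·(-0.173272) − 0.25·(-0.046519) = 0.0983.

0.0983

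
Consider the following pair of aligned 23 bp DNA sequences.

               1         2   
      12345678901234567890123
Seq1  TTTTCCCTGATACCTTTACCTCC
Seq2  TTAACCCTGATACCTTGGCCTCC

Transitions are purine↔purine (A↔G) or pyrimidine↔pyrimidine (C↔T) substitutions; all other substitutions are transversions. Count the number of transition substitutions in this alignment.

Differing sites — 3:T/A (Tv); 4:T/A (Tv); 17:T/G (Tv); 18:A/G (Ti).
Of the 4 differences, 1 transition and 3 transversions, so the answer is 1.

1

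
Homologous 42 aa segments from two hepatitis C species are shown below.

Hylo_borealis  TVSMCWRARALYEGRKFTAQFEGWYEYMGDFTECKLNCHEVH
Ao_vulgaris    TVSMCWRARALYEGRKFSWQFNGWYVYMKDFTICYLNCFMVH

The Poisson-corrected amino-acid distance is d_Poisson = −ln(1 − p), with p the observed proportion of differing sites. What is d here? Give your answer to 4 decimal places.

0.2412

Differing sites — 18:T/S; 19:A/W; 22:E/N; 26:E/V; 29:G/K; 33:E/I; 35:K/Y; 39:H/F; 40:E/M.
p = 9/42 = 0.214286.
d = −ln(1 − 0.214286) = −ln(0.785714) = 0.2412.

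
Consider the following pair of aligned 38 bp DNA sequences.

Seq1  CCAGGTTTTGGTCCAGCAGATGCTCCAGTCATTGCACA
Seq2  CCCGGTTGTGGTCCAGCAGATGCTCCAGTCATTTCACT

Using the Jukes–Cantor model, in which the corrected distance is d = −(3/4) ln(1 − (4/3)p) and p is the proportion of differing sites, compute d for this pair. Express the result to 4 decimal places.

Mismatches occur at site 3 (A/C), site 8 (T/G), site 34 (G/T), site 38 (A/T).
p = 4/38 = 0.105263.
d = −0.75 · ln(1 − (4/3)·0.105263) = −0.75 · ln(0.859649) = −0.75 · (-0.151231) = 0.1134.

0.1134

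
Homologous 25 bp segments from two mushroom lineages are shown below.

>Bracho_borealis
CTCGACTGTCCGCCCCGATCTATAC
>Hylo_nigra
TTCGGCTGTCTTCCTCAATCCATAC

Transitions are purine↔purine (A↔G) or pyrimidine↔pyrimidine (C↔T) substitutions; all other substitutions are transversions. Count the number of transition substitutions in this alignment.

6

Differing sites — 1:C/T (Ti); 5:A/G (Ti); 11:C/T (Ti); 12:G/T (Tv); 15:C/T (Ti); 17:G/A (Ti); 21:T/C (Ti).
Of the 7 differences, 6 transitions and 1 transversion, so the answer is 6.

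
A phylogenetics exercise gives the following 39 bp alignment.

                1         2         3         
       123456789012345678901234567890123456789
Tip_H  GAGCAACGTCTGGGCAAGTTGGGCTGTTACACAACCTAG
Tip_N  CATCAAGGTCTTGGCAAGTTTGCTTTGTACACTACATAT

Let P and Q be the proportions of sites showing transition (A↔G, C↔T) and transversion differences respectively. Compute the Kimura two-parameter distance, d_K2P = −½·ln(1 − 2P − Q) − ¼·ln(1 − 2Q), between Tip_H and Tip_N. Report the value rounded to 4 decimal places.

0.4103

Differing sites — 1:G/C (Tv); 3:G/T (Tv); 7:C/G (Tv); 12:G/T (Tv); 21:G/T (Tv); 23:G/C (Tv); 24:C/T (Ti); 26:G/T (Tv); 27:T/G (Tv); 33:A/T (Tv); 36:C/A (Tv); 39:G/T (Tv).
Of the 12 differences, 1 transition and 11 transversions over 39 sites: P = 1/39 = 0.025641, Q = 11/39 = 0.282051.
d = −0.5·ln(0.666667) − 0.25·ln(0.435898) = −0.5·(-0.405465) − 0.25·(-0.830347) = 0.4103.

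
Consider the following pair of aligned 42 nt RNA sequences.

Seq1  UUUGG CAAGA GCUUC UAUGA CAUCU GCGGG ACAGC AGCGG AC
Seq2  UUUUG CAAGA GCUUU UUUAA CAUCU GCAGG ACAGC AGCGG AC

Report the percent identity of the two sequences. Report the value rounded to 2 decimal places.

88.10%

Mismatches occur at site 4 (G→U), site 15 (C→U), site 17 (A→U), site 19 (G→A), site 28 (G→A).
37 of the 42 sites match, so the percent identity is 37/42 × 100 = 88.10%.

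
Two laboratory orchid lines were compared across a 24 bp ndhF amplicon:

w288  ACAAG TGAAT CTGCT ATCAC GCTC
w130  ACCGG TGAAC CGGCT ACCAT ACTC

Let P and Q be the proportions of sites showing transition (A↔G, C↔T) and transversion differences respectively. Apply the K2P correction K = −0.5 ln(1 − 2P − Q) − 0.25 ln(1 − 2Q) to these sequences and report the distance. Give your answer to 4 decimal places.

0.3922

Differing sites — 3:A/C (Tv); 4:A/G (Ti); 10:T/C (Ti); 12:T/G (Tv); 17:T/C (Ti); 20:C/T (Ti); 21:G/A (Ti).
Of the 7 differences, 5 transitions and 2 transversions over 24 sites: P = 5/24 = 0.208333, Q = 2/24 = 0.083333.
d = −0.5·ln(0.500001) − 0.25·ln(0.833334) = −0.5·(-0.693145) − 0.25·(-0.182321) = 0.3922.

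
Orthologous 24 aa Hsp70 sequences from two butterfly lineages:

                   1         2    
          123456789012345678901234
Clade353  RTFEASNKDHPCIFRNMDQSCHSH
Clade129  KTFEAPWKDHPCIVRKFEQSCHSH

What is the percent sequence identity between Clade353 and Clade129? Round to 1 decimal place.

Differing sites — 1:R/K; 6:S/P; 7:N/W; 14:F/V; 16:N/K; 17:M/F; 18:D/E.
17 of the 24 sites match, so the percent identity is 17/24 × 100 = 70.8%.

70.8%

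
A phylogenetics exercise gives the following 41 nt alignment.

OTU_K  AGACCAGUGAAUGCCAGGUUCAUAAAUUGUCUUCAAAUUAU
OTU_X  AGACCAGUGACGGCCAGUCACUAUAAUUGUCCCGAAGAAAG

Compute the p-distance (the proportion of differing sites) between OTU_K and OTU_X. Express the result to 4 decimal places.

The sequences differ at positions 11 (A/C), 12 (U/G), 18 (G/U), 19 (U/C), 20 (U/A), 22 (A/U), 23 (U/A), 24 (A/U), 32 (U/C), 33 (U/C), 34 (C/G), 37 (A/G), 38 (U/A), 39 (U/A), 41 (U/G).
There are 15 differences over 41 sites, so p = 15/41 = 0.3659.

0.3659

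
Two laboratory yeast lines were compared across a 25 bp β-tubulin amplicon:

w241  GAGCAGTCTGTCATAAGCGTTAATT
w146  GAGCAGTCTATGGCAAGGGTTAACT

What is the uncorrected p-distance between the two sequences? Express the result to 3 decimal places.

The sequences differ at positions 10 (G/A), 12 (C/G), 13 (A/G), 14 (T/C), 18 (C/G), 24 (T/C).
There are 6 differences over 25 sites, so p = 6/25 = 0.240.

0.240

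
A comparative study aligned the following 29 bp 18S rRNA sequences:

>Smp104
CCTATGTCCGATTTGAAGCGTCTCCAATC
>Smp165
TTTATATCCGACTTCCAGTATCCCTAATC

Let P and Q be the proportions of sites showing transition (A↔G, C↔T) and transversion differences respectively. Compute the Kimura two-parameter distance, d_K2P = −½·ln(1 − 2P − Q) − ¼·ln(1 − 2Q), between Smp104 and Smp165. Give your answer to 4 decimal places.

The sequences differ at positions 1 (C/T, transition), 2 (C/T, transition), 6 (G/A, transition), 12 (T/C, transition), 15 (G/C, transversion), 16 (A/C, transversion), 19 (C/T, transition), 20 (G/A, transition), 23 (T/C, transition), 25 (C/T, transition).
Of the 10 differences, 8 transitions and 2 transversions over 29 sites: P = 8/29 = 0.275862, Q = 2/29 = 0.068966.
d = −0.5·ln(0.379310) − 0.25·ln(0.862068) = −0.5·(-0.969401) − 0.25·(-0.148421) = 0.5218.

0.5218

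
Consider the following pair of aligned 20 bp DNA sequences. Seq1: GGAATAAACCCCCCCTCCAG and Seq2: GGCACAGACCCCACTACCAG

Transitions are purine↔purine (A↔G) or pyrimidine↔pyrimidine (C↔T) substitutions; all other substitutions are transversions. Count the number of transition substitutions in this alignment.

3

Differing sites — 3:A/C (Tv); 5:T/C (Ti); 7:A/G (Ti); 13:C/A (Tv); 15:C/T (Ti); 16:T/A (Tv).
Of the 6 differences, 3 transitions and 3 transversions, so the answer is 3.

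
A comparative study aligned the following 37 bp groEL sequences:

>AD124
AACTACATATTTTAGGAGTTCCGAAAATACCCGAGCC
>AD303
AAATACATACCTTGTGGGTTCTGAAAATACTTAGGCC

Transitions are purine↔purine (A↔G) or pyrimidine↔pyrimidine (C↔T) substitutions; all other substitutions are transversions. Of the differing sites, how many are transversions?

2

Differing sites — 3:C/A (Tv); 10:T/C (Ti); 11:T/C (Ti); 14:A/G (Ti); 15:G/T (Tv); 17:A/G (Ti); 22:C/T (Ti); 31:C/T (Ti); 32:C/T (Ti); 33:G/A (Ti); 34:A/G (Ti).
Of the 11 differences, 9 transitions and 2 transversions, so the answer is 2.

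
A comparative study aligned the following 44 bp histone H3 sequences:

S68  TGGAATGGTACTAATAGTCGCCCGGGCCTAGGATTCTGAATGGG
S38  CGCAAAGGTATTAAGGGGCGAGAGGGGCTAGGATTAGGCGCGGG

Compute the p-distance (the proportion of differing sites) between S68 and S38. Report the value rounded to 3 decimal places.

Mismatches occur at site 1 (T↔C), site 3 (G↔C), site 6 (T↔A), site 11 (C↔T), site 15 (T↔G), site 16 (A↔G), site 18 (T↔G), site 21 (C↔A), site 22 (C↔G), site 23 (C↔A), site 27 (C↔G), site 36 (C↔A), site 37 (T↔G), site 39 (A↔C), site 40 (A↔G), site 41 (T↔C).
There are 16 differences over 44 sites, so p = 16/44 = 0.364.

0.364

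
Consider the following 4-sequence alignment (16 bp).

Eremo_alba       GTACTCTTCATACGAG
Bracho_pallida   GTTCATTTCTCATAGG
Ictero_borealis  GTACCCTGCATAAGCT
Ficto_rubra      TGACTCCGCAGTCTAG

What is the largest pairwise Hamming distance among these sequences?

13

Pairwise Hamming distances:
  Eremo_alba vs Bracho_pallida: 8
  Eremo_alba vs Ictero_borealis: 5
  Eremo_alba vs Ficto_rubra: 7
  Bracho_pallida vs Ictero_borealis: 10
  Bracho_pallida vs Ficto_rubra: 13
  Ictero_borealis vs Ficto_rubra: 10
The largest is 13, between Bracho_pallida and Ficto_rubra.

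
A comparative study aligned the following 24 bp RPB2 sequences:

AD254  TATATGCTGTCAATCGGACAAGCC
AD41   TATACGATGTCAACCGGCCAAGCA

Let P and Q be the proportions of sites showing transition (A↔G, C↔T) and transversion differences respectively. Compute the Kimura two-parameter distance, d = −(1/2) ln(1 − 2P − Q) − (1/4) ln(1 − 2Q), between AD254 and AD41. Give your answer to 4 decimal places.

0.2443

Mismatches occur at site 5 (T→C, transition), site 7 (C→A, transversion), site 14 (T→C, transition), site 18 (A→C, transversion), site 24 (C→A, transversion).
Of the 5 differences, 2 transitions and 3 transversions over 24 sites: P = 2/24 = 0.083333, Q = 3/24 = 0.125000.
d = −0.5·ln(0.708334) − 0.25·ln(0.750000) = −0.5·(-0.344840) − 0.25·(-0.287682) = 0.2443.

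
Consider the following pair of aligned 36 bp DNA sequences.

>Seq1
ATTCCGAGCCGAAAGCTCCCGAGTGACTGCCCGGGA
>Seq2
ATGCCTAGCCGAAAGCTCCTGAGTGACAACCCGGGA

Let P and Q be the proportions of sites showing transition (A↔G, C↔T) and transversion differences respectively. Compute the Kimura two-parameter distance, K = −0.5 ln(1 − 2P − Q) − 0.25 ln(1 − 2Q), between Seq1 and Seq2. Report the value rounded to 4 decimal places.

The sequences differ at positions 3 (T/G, transversion), 6 (G/T, transversion), 20 (C/T, transition), 28 (T/A, transversion), 29 (G/A, transition).
Of the 5 differences, 2 transitions and 3 transversions over 36 sites: P = 2/36 = 0.055556, Q = 3/36 = 0.083333.
d = −0.5·ln(0.805555) − 0.25·ln(0.833334) = −0.5·(-0.216224) − 0.25·(-0.182321) = 0.1537.

0.1537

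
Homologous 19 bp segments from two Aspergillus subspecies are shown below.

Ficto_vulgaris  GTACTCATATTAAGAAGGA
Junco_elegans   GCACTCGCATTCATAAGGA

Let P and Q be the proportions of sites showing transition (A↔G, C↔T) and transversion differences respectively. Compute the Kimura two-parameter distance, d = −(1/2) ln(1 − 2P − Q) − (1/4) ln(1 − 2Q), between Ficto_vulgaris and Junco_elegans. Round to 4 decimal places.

0.3324

Differing sites — 2:T/C (Ti); 7:A/G (Ti); 8:T/C (Ti); 12:A/C (Tv); 14:G/T (Tv).
Of the 5 differences, 3 transitions and 2 transversions over 19 sites: P = 3/19 = 0.157895, Q = 2/19 = 0.105263.
d = −0.5·ln(0.578947) − 0.25·ln(0.789474) = −0.5·(-0.546544) − 0.25·(-0.236388) = 0.3324.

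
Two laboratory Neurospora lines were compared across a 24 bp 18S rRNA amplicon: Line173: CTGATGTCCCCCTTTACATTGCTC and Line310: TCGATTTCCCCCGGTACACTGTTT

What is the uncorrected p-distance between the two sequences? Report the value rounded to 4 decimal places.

Mismatches occur at site 1 (C↔T), site 2 (T↔C), site 6 (G↔T), site 13 (T↔G), site 14 (T↔G), site 19 (T↔C), site 22 (C↔T), site 24 (C↔T).
There are 8 differences over 24 sites, so p = 8/24 = 0.3333.

0.3333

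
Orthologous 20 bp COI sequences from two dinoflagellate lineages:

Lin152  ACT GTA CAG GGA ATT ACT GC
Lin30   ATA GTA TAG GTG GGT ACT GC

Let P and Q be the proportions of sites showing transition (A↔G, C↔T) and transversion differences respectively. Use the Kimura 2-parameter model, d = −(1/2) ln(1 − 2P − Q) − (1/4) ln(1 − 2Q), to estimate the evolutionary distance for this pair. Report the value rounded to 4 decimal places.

0.4884

Differing sites — 2:C/T (Ti); 3:T/A (Tv); 7:C/T (Ti); 11:G/T (Tv); 12:A/G (Ti); 13:A/G (Ti); 14:T/G (Tv).
Of the 7 differences, 4 transitions and 3 transversions over 20 sites: P = 4/20 = 0.200000, Q = 3/20 = 0.150000.
d = −0.5·ln(0.450000) − 0.25·ln(0.700000) = −0.5·(-0.798508) − 0.25·(-0.356675) = 0.4884.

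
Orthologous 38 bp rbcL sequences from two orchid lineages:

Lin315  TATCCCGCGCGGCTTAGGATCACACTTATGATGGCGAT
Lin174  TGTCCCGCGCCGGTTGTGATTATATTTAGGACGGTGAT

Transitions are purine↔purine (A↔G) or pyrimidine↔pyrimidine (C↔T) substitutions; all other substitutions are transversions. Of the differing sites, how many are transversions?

The sequences differ at positions 2 (A/G, transition), 11 (G/C, transversion), 13 (C/G, transversion), 16 (A/G, transition), 17 (G/T, transversion), 21 (C/T, transition), 23 (C/T, transition), 25 (C/T, transition), 29 (T/G, transversion), 32 (T/C, transition), 35 (C/T, transition).
Of the 11 differences, 7 transitions and 4 transversions, so the answer is 4.

4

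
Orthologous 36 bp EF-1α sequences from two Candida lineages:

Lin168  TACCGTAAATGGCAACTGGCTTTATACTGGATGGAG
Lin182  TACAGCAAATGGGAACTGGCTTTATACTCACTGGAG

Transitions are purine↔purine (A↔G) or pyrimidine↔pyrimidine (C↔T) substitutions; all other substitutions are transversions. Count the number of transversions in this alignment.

Differing sites — 4:C/A (Tv); 6:T/C (Ti); 13:C/G (Tv); 29:G/C (Tv); 30:G/A (Ti); 31:A/C (Tv).
Of the 6 differences, 2 transitions and 4 transversions, so the answer is 4.

4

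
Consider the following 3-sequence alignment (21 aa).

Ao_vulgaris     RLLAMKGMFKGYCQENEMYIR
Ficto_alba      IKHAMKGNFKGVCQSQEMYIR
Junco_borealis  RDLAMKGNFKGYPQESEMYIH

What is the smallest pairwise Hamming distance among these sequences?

Pairwise Hamming distances:
  Ao_vulgaris vs Ficto_alba: 7
  Ao_vulgaris vs Junco_borealis: 5
  Ficto_alba vs Junco_borealis: 8
The smallest is 5, between Ao_vulgaris and Junco_borealis.

5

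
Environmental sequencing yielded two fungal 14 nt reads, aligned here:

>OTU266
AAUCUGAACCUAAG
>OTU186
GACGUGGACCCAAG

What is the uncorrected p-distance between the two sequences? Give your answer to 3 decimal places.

0.357

Differing sites — 1:A/G; 3:U/C; 4:C/G; 7:A/G; 11:U/C.
There are 5 differences over 14 sites, so p = 5/14 = 0.357.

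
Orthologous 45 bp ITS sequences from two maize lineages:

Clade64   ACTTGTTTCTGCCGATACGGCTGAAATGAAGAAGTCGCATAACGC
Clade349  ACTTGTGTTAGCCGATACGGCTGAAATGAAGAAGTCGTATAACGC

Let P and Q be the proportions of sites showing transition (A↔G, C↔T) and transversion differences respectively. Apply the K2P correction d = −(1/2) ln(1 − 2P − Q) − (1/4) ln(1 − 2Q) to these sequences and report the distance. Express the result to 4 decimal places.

The sequences differ at positions 7 (T/G, transversion), 9 (C/T, transition), 10 (T/A, transversion), 38 (C/T, transition).
Of the 4 differences, 2 transitions and 2 transversions over 45 sites: P = 2/45 = 0.044444, Q = 2/45 = 0.044444.
d = −0.5·ln(0.866668) − 0.25·ln(0.911112) = −0.5·(-0.143099) − 0.25·(-0.093089) = 0.0948.

0.0948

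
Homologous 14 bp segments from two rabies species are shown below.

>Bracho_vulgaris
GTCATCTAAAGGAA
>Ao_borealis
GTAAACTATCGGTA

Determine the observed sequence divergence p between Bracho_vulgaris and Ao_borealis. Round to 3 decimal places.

0.357

Differing sites — 3:C/A; 5:T/A; 9:A/T; 10:A/C; 13:A/T.
There are 5 differences over 14 sites, so p = 5/14 = 0.357.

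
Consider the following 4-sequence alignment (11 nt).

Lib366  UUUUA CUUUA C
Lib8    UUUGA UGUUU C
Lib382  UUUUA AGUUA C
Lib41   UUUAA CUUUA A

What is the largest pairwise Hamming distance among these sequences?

Pairwise Hamming distances:
  Lib366 vs Lib8: 4
  Lib366 vs Lib382: 2
  Lib366 vs Lib41: 2
  Lib8 vs Lib382: 3
  Lib8 vs Lib41: 5
  Lib382 vs Lib41: 4
The largest is 5, between Lib8 and Lib41.

5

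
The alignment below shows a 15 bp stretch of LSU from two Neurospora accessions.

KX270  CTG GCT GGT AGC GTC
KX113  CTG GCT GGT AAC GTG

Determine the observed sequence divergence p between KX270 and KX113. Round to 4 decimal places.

0.1333

Differing sites — 11:G/A; 15:C/G.
There are 2 differences over 15 sites, so p = 2/15 = 0.1333.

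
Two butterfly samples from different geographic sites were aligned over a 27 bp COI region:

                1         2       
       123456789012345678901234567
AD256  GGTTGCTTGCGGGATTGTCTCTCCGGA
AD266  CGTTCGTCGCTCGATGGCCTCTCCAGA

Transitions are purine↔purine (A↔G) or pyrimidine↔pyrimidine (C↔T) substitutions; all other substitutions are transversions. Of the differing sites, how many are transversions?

The sequences differ at positions 1 (G/C, transversion), 5 (G/C, transversion), 6 (C/G, transversion), 8 (T/C, transition), 11 (G/T, transversion), 12 (G/C, transversion), 16 (T/G, transversion), 18 (T/C, transition), 25 (G/A, transition).
Of the 9 differences, 3 transitions and 6 transversions, so the answer is 6.

6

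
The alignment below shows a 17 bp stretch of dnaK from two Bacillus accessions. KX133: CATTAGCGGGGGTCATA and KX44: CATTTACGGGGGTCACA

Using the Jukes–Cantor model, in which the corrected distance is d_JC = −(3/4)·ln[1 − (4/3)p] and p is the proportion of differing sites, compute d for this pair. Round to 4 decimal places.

The sequences differ at positions 5 (A/T), 6 (G/A), 16 (T/C).
p = 3/17 = 0.176471.
d = −0.75 · ln(1 − (4/3)·0.176471) = −0.75 · ln(0.764705) = −0.75 · (-0.268265) = 0.2012.

0.2012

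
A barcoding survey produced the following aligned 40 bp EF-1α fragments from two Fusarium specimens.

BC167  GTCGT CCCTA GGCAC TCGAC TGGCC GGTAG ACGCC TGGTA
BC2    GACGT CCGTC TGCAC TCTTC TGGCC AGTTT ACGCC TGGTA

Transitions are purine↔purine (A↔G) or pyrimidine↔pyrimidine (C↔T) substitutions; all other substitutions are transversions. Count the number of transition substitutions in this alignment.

1

The sequences differ at positions 2 (T/A, transversion), 8 (C/G, transversion), 10 (A/C, transversion), 11 (G/T, transversion), 18 (G/T, transversion), 19 (A/T, transversion), 26 (G/A, transition), 29 (A/T, transversion), 30 (G/T, transversion).
Of the 9 differences, 1 transition and 8 transversions, so the answer is 1.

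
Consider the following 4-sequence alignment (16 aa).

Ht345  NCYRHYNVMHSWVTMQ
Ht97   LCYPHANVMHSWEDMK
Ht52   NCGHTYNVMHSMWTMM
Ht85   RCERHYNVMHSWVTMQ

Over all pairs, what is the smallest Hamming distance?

Pairwise Hamming distances:
  Ht345 vs Ht97: 6
  Ht345 vs Ht52: 6
  Ht345 vs Ht85: 2
  Ht97 vs Ht52: 9
  Ht97 vs Ht85: 7
  Ht52 vs Ht85: 7
The smallest is 2, between Ht345 and Ht85.

2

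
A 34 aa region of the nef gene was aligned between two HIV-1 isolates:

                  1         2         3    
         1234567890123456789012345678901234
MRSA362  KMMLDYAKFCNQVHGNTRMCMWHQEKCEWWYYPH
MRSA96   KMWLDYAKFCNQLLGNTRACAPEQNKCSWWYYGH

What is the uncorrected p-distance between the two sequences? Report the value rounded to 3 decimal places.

0.294

Mismatches occur at site 3 (M→W), site 13 (V→L), site 14 (H→L), site 19 (M→A), site 21 (M→A), site 22 (W→P), site 23 (H→E), site 25 (E→N), site 28 (E→S), site 33 (P→G).
There are 10 differences over 34 sites, so p = 10/34 = 0.294.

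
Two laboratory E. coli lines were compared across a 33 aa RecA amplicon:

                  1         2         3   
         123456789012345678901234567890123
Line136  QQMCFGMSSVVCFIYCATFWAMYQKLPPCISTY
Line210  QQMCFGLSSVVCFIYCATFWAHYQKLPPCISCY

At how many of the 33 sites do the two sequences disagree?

Mismatches occur at site 7 (M↔L), site 22 (M↔H), site 32 (T↔C).
That gives 3 mismatches out of 33 aligned sites, so the Hamming distance is 3.

3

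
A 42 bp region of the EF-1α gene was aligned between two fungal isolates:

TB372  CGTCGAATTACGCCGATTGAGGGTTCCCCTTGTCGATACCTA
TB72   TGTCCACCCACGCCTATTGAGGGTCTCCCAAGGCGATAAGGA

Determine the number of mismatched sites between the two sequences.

14

The sequences differ at positions 1 (C/T), 5 (G/C), 7 (A/C), 8 (T/C), 9 (T/C), 15 (G/T), 25 (T/C), 26 (C/T), 30 (T/A), 31 (T/A), 33 (T/G), 39 (C/A), 40 (C/G), 41 (T/G).
That gives 14 mismatches out of 42 aligned sites, so the Hamming distance is 14.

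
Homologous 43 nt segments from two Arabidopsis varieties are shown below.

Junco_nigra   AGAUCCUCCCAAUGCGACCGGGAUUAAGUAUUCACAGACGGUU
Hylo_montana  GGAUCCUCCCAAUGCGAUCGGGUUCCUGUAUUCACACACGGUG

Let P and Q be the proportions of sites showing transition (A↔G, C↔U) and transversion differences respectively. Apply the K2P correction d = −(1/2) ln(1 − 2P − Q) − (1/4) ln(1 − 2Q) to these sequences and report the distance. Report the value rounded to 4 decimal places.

0.2139

Mismatches occur at site 1 (A→G, transition), site 18 (C→U, transition), site 23 (A→U, transversion), site 25 (U→C, transition), site 26 (A→C, transversion), site 27 (A→U, transversion), site 37 (G→C, transversion), site 43 (U→G, transversion).
Of the 8 differences, 3 transitions and 5 transversions over 43 sites: P = 3/43 = 0.069767, Q = 5/43 = 0.116279.
d = −0.5·ln(0.744187) − 0.25·ln(0.767442) = −0.5·(-0.295463) − 0.25·(-0.264692) = 0.2139.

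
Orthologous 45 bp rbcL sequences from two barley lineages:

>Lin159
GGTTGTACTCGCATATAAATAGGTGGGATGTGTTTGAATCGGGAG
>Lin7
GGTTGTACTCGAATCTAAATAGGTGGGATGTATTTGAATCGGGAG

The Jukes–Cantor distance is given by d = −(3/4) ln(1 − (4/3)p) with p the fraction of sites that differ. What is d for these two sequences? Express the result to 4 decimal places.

0.0698

Mismatches occur at site 12 (C↔A), site 15 (A↔C), site 32 (G↔A).
p = 3/45 = 0.066667.
d = −0.75 · ln(1 − (4/3)·0.066667) = −0.75 · ln(0.911111) = −0.75 · (-0.093091) = 0.0698.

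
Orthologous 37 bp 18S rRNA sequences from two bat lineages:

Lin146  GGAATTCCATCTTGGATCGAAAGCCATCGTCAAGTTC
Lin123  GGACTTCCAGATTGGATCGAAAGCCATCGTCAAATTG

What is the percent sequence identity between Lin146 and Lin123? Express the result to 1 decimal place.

86.5%

Mismatches occur at site 4 (A→C), site 10 (T→G), site 11 (C→A), site 34 (G→A), site 37 (C→G).
32 of the 37 sites match, so the percent identity is 32/37 × 100 = 86.5%.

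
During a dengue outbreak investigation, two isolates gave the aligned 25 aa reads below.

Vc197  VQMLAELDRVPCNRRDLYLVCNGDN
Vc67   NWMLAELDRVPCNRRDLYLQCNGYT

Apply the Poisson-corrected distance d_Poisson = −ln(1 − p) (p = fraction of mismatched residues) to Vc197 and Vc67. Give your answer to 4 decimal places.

Mismatches occur at site 1 (V→N), site 2 (Q→W), site 20 (V→Q), site 24 (D→Y), site 25 (N→T).
p = 5/25 = 0.200000.
d = −ln(1 − 0.200000) = −ln(0.800000) = 0.2231.

0.2231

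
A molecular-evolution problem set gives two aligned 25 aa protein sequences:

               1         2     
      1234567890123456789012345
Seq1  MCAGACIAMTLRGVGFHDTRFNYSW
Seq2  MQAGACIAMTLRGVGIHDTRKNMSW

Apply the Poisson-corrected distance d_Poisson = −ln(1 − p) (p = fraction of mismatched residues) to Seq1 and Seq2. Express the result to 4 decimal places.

0.1744

The sequences differ at positions 2 (C/Q), 16 (F/I), 21 (F/K), 23 (Y/M).
p = 4/25 = 0.160000.
d = −ln(1 − 0.160000) = −ln(0.840000) = 0.1744.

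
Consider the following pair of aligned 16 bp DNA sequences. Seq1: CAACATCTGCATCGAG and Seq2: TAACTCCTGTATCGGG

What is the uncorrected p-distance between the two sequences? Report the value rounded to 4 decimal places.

The sequences differ at positions 1 (C/T), 5 (A/T), 6 (T/C), 10 (C/T), 15 (A/G).
There are 5 differences over 16 sites, so p = 5/16 = 0.3125.

0.3125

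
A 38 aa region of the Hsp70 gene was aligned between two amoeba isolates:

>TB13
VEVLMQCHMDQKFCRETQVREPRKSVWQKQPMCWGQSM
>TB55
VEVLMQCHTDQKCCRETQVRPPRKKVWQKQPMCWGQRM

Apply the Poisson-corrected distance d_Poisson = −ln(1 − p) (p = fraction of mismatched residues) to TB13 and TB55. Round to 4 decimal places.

Mismatches occur at site 9 (M/T), site 13 (F/C), site 21 (E/P), site 25 (S/K), site 37 (S/R).
p = 5/38 = 0.131579.
d = −ln(1 − 0.131579) = −ln(0.868421) = 0.1411.

0.1411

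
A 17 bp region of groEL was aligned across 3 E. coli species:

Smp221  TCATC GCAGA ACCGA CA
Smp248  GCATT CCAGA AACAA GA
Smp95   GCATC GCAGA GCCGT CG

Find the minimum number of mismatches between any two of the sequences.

Pairwise Hamming distances:
  Smp221 vs Smp248: 6
  Smp221 vs Smp95: 4
  Smp248 vs Smp95: 8
The smallest is 4, between Smp221 and Smp95.

4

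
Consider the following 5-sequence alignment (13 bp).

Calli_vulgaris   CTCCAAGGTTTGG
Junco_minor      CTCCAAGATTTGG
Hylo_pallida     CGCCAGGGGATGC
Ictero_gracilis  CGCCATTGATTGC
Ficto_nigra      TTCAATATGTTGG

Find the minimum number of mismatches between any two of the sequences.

1

Pairwise Hamming distances:
  Calli_vulgaris vs Junco_minor: 1
  Calli_vulgaris vs Hylo_pallida: 5
  Calli_vulgaris vs Ictero_gracilis: 5
  Calli_vulgaris vs Ficto_nigra: 6
  Junco_minor vs Hylo_pallida: 6
  Junco_minor vs Ictero_gracilis: 6
  Junco_minor vs Ficto_nigra: 6
  Hylo_pallida vs Ictero_gracilis: 4
  Hylo_pallida vs Ficto_nigra: 8
  Ictero_gracilis vs Ficto_nigra: 7
The smallest is 1, between Calli_vulgaris and Junco_minor.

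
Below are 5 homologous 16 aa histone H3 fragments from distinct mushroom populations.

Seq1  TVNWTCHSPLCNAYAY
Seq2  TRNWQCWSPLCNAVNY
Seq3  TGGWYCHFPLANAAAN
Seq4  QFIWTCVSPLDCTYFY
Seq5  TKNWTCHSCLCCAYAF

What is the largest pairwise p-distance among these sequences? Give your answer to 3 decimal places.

Pairwise Hamming distances:
  Seq1 vs Seq2: 5
  Seq1 vs Seq3: 7
  Seq1 vs Seq4: 8
  Seq1 vs Seq5: 4
  Seq2 vs Seq3: 9
  Seq2 vs Seq4: 10
  Seq2 vs Seq5: 8
  Seq3 vs Seq4: 12
  Seq3 vs Seq5: 9
  Seq4 vs Seq5: 9
The largest is 12 mismatches, between Seq3 and Seq4; p = 12/16 = 0.750.

0.750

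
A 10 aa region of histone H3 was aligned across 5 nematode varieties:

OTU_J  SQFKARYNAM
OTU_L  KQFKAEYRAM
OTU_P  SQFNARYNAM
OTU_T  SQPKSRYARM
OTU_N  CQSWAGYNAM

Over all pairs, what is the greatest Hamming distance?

Pairwise Hamming distances:
  OTU_J vs OTU_L: 3
  OTU_J vs OTU_P: 1
  OTU_J vs OTU_T: 4
  OTU_J vs OTU_N: 4
  OTU_L vs OTU_P: 4
  OTU_L vs OTU_T: 6
  OTU_L vs OTU_N: 5
  OTU_P vs OTU_T: 5
  OTU_P vs OTU_N: 4
  OTU_T vs OTU_N: 7
The largest is 7, between OTU_T and OTU_N.

7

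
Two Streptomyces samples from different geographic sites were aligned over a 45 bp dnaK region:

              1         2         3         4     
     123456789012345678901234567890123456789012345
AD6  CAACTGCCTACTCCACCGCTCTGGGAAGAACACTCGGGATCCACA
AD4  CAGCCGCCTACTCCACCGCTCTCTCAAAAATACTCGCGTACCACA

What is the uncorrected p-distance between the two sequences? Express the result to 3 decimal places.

0.222

Mismatches occur at site 3 (A↔G), site 5 (T↔C), site 23 (G↔C), site 24 (G↔T), site 25 (G↔C), site 28 (G↔A), site 31 (C↔T), site 37 (G↔C), site 39 (A↔T), site 40 (T↔A).
There are 10 differences over 45 sites, so p = 10/45 = 0.222.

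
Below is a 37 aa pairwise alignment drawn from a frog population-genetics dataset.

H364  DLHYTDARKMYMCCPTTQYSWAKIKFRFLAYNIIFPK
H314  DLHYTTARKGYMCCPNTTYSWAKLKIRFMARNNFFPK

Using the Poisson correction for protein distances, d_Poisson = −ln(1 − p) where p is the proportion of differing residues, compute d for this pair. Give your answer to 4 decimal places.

The sequences differ at positions 6 (D/T), 10 (M/G), 16 (T/N), 18 (Q/T), 24 (I/L), 26 (F/I), 29 (L/M), 31 (Y/R), 33 (I/N), 34 (I/F).
p = 10/37 = 0.270270.
d = −ln(1 − 0.270270) = −ln(0.729730) = 0.3151.

0.3151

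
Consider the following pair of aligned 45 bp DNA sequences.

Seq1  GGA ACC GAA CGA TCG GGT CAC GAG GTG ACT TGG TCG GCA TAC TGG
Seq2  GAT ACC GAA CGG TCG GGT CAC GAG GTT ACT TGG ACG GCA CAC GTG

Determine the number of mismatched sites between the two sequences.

Mismatches occur at site 2 (G↔A), site 3 (A↔T), site 12 (A↔G), site 27 (G↔T), site 34 (T↔A), site 40 (T↔C), site 43 (T↔G), site 44 (G↔T).
That gives 8 mismatches out of 45 aligned sites, so the Hamming distance is 8.

8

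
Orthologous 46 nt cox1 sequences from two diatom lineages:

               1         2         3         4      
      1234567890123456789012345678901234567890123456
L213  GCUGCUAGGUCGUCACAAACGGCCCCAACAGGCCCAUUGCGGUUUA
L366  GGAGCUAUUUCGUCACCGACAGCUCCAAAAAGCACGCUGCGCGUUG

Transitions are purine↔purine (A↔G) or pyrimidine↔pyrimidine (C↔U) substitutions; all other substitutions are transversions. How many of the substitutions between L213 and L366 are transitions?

7

Differing sites — 2:C/G (Tv); 3:U/A (Tv); 8:G/U (Tv); 9:G/U (Tv); 17:A/C (Tv); 18:A/G (Ti); 21:G/A (Ti); 24:C/U (Ti); 29:C/A (Tv); 31:G/A (Ti); 34:C/A (Tv); 36:A/G (Ti); 37:U/C (Ti); 42:G/C (Tv); 43:U/G (Tv); 46:A/G (Ti).
Of the 16 differences, 7 transitions and 9 transversions, so the answer is 7.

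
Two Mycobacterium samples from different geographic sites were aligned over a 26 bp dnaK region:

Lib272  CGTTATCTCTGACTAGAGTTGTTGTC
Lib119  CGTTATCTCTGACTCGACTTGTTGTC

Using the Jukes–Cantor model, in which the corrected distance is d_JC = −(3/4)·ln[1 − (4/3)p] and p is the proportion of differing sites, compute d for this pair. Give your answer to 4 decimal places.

0.0812

Differing sites — 15:A/C; 18:G/C.
p = 2/26 = 0.076923.
d = −0.75 · ln(1 − (4/3)·0.076923) = −0.75 · ln(0.897436) = −0.75 · (-0.108213) = 0.0812.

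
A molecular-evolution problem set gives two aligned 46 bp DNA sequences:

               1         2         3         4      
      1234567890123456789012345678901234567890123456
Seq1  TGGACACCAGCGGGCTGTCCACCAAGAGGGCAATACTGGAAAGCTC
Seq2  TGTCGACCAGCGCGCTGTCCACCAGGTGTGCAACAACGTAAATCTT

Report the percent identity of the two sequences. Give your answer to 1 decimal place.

Differing sites — 3:G/T; 4:A/C; 5:C/G; 13:G/C; 25:A/G; 27:A/T; 29:G/T; 34:T/C; 36:C/A; 37:T/C; 39:G/T; 43:G/T; 46:C/T.
33 of the 46 sites match, so the percent identity is 33/46 × 100 = 71.7%.

71.7%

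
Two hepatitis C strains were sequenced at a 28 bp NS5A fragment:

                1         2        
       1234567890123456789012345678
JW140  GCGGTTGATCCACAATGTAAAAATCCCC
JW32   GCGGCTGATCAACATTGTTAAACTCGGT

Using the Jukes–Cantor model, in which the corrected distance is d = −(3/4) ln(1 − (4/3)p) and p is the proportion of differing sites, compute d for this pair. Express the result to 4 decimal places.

Differing sites — 5:T/C; 11:C/A; 15:A/T; 19:A/T; 23:A/C; 26:C/G; 27:C/G; 28:C/T.
p = 8/28 = 0.285714.
d = −0.75 · ln(1 − (4/3)·0.285714) = −0.75 · ln(0.619048) = −0.75 · (-0.479572) = 0.3597.

0.3597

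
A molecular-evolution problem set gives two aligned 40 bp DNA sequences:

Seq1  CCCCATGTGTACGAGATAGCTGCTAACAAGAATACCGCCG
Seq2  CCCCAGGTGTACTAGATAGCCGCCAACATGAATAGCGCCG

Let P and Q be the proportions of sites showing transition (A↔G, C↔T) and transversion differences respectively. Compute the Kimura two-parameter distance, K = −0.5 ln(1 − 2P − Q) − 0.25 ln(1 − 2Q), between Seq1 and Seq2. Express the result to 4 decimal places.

Differing sites — 6:T/G (Tv); 13:G/T (Tv); 21:T/C (Ti); 24:T/C (Ti); 29:A/T (Tv); 35:C/G (Tv).
Of the 6 differences, 2 transitions and 4 transversions over 40 sites: P = 2/40 = 0.050000, Q = 4/40 = 0.100000.
d = −0.5·ln(0.800000) − 0.25·ln(0.800000) = −0.5·(-0.223144) − 0.25·(-0.223144) = 0.1674.

0.1674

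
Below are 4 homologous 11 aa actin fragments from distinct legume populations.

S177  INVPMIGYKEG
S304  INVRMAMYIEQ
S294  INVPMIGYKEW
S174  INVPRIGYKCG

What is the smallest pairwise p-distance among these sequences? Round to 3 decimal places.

Pairwise Hamming distances:
  S177 vs S304: 5
  S177 vs S294: 1
  S177 vs S174: 2
  S304 vs S294: 5
  S304 vs S174: 7
  S294 vs S174: 3
The smallest is 1 mismatch, between S177 and S294; p = 1/11 = 0.091.

0.091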